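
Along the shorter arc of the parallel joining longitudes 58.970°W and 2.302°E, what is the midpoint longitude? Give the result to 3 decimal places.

28.334°W

Signed shortest Δλ from -58.970° to +2.302° is +61.272°.
Midpoint longitude = -58.970° + (+61.272°)/2 = -58.970° + 30.636° = -28.334°.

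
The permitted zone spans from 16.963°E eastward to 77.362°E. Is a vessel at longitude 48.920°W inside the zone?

No

Band width going east from +16.963° to +77.362°: ((77.362 − 16.963) mod 360) = 60.399°.
Offset of -48.920° east of the west edge: ((-48.920 − 16.963) mod 360) = 294.117°.
294.117° > 60.399° ⇒ outside.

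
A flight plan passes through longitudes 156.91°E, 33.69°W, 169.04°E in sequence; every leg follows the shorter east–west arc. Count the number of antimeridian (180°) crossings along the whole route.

2

Leg 1: +156.91° → -33.69°, shortest Δλ = 169.4° (east) — crosses 180°.
Leg 2: -33.69° → +169.04°, shortest Δλ = -157.27° (west) — crosses 180°.
Total crossings: 2.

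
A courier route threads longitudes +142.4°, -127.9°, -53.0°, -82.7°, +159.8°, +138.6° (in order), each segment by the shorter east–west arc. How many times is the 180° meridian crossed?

2

Leg 1: +142.4° → -127.9°, shortest Δλ = 89.7° (east) — crosses 180°.
Leg 2: -127.9° → -53.0°, shortest Δλ = 74.9° (east) — does not cross 180°.
Leg 3: -53.0° → -82.7°, shortest Δλ = -29.7° (west) — does not cross 180°.
Leg 4: -82.7° → +159.8°, shortest Δλ = -117.5° (west) — crosses 180°.
Leg 5: +159.8° → +138.6°, shortest Δλ = -21.2° (west) — does not cross 180°.
Total crossings: 2.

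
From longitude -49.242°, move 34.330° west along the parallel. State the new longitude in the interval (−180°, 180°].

Start at -49.242°; shift −34.330° → -83.572°.
-83.572° already lies in (−180°, 180°].

-83.572°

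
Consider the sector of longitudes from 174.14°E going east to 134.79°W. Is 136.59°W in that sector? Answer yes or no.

Yes

Band width going east from +174.14° to -134.79°: ((-134.79 − 174.14) mod 360) = 51.07°.
Offset of -136.59° east of the west edge: ((-136.59 − 174.14) mod 360) = 49.27°.
49.27° ≤ 51.07° ⇒ inside.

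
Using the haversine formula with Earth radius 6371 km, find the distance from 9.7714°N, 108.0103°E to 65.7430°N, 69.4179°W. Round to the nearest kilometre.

Δλ = -69.4179 − 108.0103 = -177.4282°.
Δφ = 65.7430 − 9.7714 = 55.9716°.
a = sin²(Δφ/2) + cos φ₁ · cos φ₂ · sin²(Δλ/2) = 0.624864.
c = 2·atan2(√a, √(1−a)) = 1.82320 rad → d = 6371·c ≈ 11615.59 km.

11616 km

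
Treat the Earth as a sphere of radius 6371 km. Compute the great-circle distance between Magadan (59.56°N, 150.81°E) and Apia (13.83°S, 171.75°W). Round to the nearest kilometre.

Δλ = -171.75 − 150.81 = -322.56°; wrapped into (−180°, 180°]: 37.44°.
Δφ = -13.83 − 59.56 = -73.39°.
a = sin²(Δφ/2) + cos φ₁ · cos φ₂ · sin²(Δλ/2) = 0.407745.
c = 2·atan2(√a, √(1−a)) = 1.38522 rad → d = 6371·c ≈ 8825.26 km.

8825 km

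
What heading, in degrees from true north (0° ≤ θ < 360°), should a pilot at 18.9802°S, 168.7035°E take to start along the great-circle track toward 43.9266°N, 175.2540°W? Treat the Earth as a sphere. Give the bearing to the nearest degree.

13°

Δλ = -175.2540 − 168.7035 = -343.9575°; wrapped into (−180°, 180°]: 16.0425°.
θ = atan2( sin Δλ · cos φ₂ , cos φ₁ · sin φ₂ − sin φ₁ · cos φ₂ · cos Δλ )
  = atan2(0.19904, 0.88114) = 12.729° → normalised to [0°, 360°): 12.729°.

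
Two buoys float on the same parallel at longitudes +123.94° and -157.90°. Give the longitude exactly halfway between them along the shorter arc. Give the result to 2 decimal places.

+163.02°

Signed shortest Δλ from +123.94° to -157.90° is +78.16°.
Midpoint longitude = +123.94° + (+78.16°)/2 = +123.94° + 39.08° = +163.02°.
(The naïve average (+123.94 + -157.90)/2 = -16.98° is on the wrong side of the globe.)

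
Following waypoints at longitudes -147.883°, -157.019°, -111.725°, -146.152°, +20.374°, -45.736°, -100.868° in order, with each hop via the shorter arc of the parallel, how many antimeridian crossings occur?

0

Leg 1: -147.883° → -157.019°, shortest Δλ = -9.136° (west) — does not cross 180°.
Leg 2: -157.019° → -111.725°, shortest Δλ = 45.294° (east) — does not cross 180°.
Leg 3: -111.725° → -146.152°, shortest Δλ = -34.427° (west) — does not cross 180°.
Leg 4: -146.152° → +20.374°, shortest Δλ = 166.526° (east) — does not cross 180°.
Leg 5: +20.374° → -45.736°, shortest Δλ = -66.11° (west) — does not cross 180°.
Leg 6: -45.736° → -100.868°, shortest Δλ = -55.132° (west) — does not cross 180°.
Total crossings: 0.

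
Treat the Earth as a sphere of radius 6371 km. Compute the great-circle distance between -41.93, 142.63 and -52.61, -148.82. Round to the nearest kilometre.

5102 km

Δλ = -148.82 − 142.63 = -291.45°; wrapped into (−180°, 180°]: 68.55°.
Δφ = -52.61 − -41.93 = -10.68°.
a = sin²(Δφ/2) + cos φ₁ · cos φ₂ · sin²(Δλ/2) = 0.151940.
c = 2·atan2(√a, √(1−a)) = 0.80082 rad → d = 6371·c ≈ 5102.00 km.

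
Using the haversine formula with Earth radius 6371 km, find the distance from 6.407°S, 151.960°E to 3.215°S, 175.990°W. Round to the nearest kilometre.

Δλ = -175.990 − 151.960 = -327.950°; wrapped into (−180°, 180°]: 32.050°.
Δφ = -3.215 − -6.407 = 3.192°.
a = sin²(Δφ/2) + cos φ₁ · cos φ₂ · sin²(Δλ/2) = 0.076388.
c = 2·atan2(√a, √(1−a)) = 0.56006 rad → d = 6371·c ≈ 3568.13 km.

3568 km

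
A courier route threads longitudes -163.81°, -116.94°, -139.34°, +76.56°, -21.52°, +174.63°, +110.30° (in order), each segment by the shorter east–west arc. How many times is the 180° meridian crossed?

2

Leg 1: -163.81° → -116.94°, shortest Δλ = 46.87° (east) — does not cross 180°.
Leg 2: -116.94° → -139.34°, shortest Δλ = -22.4° (west) — does not cross 180°.
Leg 3: -139.34° → +76.56°, shortest Δλ = -144.1° (west) — crosses 180°.
Leg 4: +76.56° → -21.52°, shortest Δλ = -98.08° (west) — does not cross 180°.
Leg 5: -21.52° → +174.63°, shortest Δλ = -163.85° (west) — crosses 180°.
Leg 6: +174.63° → +110.30°, shortest Δλ = -64.33° (west) — does not cross 180°.
Total crossings: 2.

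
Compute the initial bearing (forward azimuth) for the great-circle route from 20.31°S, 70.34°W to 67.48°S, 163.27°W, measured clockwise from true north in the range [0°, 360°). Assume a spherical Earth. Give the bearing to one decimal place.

Δλ = -163.27 − -70.34 = -92.93°.
θ = atan2( sin Δλ · cos φ₂ , cos φ₁ · sin φ₂ − sin φ₁ · cos φ₂ · cos Δλ )
  = atan2(-0.38251, -0.87311) = -156.342° → normalised to [0°, 360°): 203.658°.

203.7°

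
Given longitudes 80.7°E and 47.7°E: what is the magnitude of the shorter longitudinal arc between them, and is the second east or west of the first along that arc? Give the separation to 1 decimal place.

Raw difference: 47.7 − 80.7 = -33.0°.
Normalise into (−180°, 180°]: -33.0° stays -33.0°.
Negative ⇒ the second point lies to the west; separation 33.0°.

33.0° west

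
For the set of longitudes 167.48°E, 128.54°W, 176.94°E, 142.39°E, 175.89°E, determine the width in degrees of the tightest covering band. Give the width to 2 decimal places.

89.07°

Sort the longitudes: -128.54°, +142.39°, +167.48°, +175.89°, +176.94°.
Eastward gaps between consecutive values (wrapping around): 270.93°, 25.09°, 8.41°, 1.05°, 54.52°.
Largest gap = 270.93° ⇒ minimal covering band is its complement: 360° − 270.93° = 89.07°.
Band runs from +142.39° eastward to -128.54°, crossing the antimeridian.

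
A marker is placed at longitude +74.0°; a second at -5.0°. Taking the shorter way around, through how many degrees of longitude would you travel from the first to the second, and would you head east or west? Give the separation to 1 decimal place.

79.0° west

Raw difference: -5.0 − 74.0 = -79.0°.
Normalise into (−180°, 180°]: -79.0° stays -79.0°.
Negative ⇒ the second point lies to the west; separation 79.0°.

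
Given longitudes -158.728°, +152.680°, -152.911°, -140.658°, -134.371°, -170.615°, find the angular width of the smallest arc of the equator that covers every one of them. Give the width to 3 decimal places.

72.949°

Sort the longitudes: -170.615°, -158.728°, -152.911°, -140.658°, -134.371°, +152.680°.
Eastward gaps between consecutive values (wrapping around): 11.887°, 5.817°, 12.253°, 6.287°, 287.051°, 36.705°.
Largest gap = 287.051° ⇒ minimal covering band is its complement: 360° − 287.051° = 72.949°.
Band runs from +152.680° eastward to -134.371°, crossing the antimeridian.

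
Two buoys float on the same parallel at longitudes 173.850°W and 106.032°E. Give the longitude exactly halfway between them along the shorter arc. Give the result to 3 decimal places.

146.091°E

Signed shortest Δλ from -173.850° to +106.032° is -80.118°.
Midpoint longitude = -173.850° + (-80.118°)/2 = -173.850° − 40.059° = -213.909°.
Normalise into (−180°, 180°]: +146.091°.
(The naïve average (-173.850 + +106.032)/2 = -33.909° is on the wrong side of the globe.)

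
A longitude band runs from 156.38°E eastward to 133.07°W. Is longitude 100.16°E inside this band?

No

Band width going east from +156.38° to -133.07°: ((-133.07 − 156.38) mod 360) = 70.55°.
Offset of +100.16° east of the west edge: ((100.16 − 156.38) mod 360) = 303.78°.
303.78° > 70.55° ⇒ outside.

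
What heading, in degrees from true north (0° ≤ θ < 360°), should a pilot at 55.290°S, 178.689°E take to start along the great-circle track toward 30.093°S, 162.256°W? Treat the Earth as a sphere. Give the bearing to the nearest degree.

36°

Δλ = -162.256 − 178.689 = -340.945°; wrapped into (−180°, 180°]: 19.055°.
θ = atan2( sin Δλ · cos φ₂ , cos φ₁ · sin φ₂ − sin φ₁ · cos φ₂ · cos Δλ )
  = atan2(0.28247, 0.38676) = 36.143° → normalised to [0°, 360°): 36.143°.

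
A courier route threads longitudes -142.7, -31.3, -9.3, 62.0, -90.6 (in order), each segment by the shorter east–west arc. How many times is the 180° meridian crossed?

Leg 1: -142.7° → -31.3°, shortest Δλ = 111.4° (east) — does not cross 180°.
Leg 2: -31.3° → -9.3°, shortest Δλ = 22.0° (east) — does not cross 180°.
Leg 3: -9.3° → +62.0°, shortest Δλ = 71.3° (east) — does not cross 180°.
Leg 4: +62.0° → -90.6°, shortest Δλ = -152.6° (west) — does not cross 180°.
Total crossings: 0.

0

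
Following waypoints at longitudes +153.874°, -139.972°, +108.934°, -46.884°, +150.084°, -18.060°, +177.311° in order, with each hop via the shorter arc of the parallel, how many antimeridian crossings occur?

Leg 1: +153.874° → -139.972°, shortest Δλ = 66.154° (east) — crosses 180°.
Leg 2: -139.972° → +108.934°, shortest Δλ = -111.094° (west) — crosses 180°.
Leg 3: +108.934° → -46.884°, shortest Δλ = -155.818° (west) — does not cross 180°.
Leg 4: -46.884° → +150.084°, shortest Δλ = -163.032° (west) — crosses 180°.
Leg 5: +150.084° → -18.060°, shortest Δλ = -168.144° (west) — does not cross 180°.
Leg 6: -18.060° → +177.311°, shortest Δλ = -164.629° (west) — crosses 180°.
Total crossings: 4.

4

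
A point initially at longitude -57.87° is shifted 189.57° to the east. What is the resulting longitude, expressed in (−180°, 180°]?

+131.70°

Start at -57.87°; shift +189.57° → +131.70°.
+131.70° already lies in (−180°, 180°].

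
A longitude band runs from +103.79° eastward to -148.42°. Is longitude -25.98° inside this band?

No

Band width going east from +103.79° to -148.42°: ((-148.42 − 103.79) mod 360) = 107.79°.
Offset of -25.98° east of the west edge: ((-25.98 − 103.79) mod 360) = 230.23°.
230.23° > 107.79° ⇒ outside.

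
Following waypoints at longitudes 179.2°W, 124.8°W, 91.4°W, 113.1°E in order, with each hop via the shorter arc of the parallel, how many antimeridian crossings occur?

1

Leg 1: -179.2° → -124.8°, shortest Δλ = 54.4° (east) — does not cross 180°.
Leg 2: -124.8° → -91.4°, shortest Δλ = 33.4° (east) — does not cross 180°.
Leg 3: -91.4° → +113.1°, shortest Δλ = -155.5° (west) — crosses 180°.
Total crossings: 1.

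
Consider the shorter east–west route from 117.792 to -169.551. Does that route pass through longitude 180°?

Yes

Naïve |-169.551 − 117.792| = 287.343° > 180°, so the shorter arc goes the other way round — across 180°.
Signed shortest Δλ = ((-169.551 − 117.792 + 180) mod 360) − 180 = 72.657°.
Going east by 72.657° from +117.792° passes through 180° before reaching -169.551°.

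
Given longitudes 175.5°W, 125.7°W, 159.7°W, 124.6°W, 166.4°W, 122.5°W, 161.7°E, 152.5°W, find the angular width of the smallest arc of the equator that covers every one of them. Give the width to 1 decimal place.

75.8°

Sort the longitudes: -175.5°, -166.4°, -159.7°, -152.5°, -125.7°, -124.6°, -122.5°, +161.7°.
Eastward gaps between consecutive values (wrapping around): 9.1°, 6.7°, 7.2°, 26.8°, 1.1°, 2.1°, 284.2°, 22.8°.
Largest gap = 284.2° ⇒ minimal covering band is its complement: 360° − 284.2° = 75.8°.
Band runs from +161.7° eastward to -122.5°, crossing the antimeridian.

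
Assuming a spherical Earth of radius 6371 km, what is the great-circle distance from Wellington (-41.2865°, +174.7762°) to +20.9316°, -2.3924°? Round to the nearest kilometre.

17736 km

Δλ = -2.3924 − 174.7762 = -177.1686°.
Δφ = 20.9316 − -41.2865 = 62.2181°.
a = sin²(Δφ/2) + cos φ₁ · cos φ₂ · sin²(Δλ/2) = 0.968350.
c = 2·atan2(√a, √(1−a)) = 2.78388 rad → d = 6371·c ≈ 17736.08 km.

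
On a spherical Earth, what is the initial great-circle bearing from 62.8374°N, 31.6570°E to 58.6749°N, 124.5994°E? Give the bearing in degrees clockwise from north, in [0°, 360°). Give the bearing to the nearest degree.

51°

Δλ = 124.5994 − 31.6570 = 92.9424°.
θ = atan2( sin Δλ · cos φ₂ , cos φ₁ · sin φ₂ − sin φ₁ · cos φ₂ · cos Δλ )
  = atan2(0.51921, 0.41372) = 51.451° → normalised to [0°, 360°): 51.451°.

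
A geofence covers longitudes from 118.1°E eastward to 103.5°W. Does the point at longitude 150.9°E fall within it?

Band width going east from +118.1° to -103.5°: ((-103.5 − 118.1) mod 360) = 138.4°.
Offset of +150.9° east of the west edge: ((150.9 − 118.1) mod 360) = 32.8°.
32.8° ≤ 138.4° ⇒ inside.

Yes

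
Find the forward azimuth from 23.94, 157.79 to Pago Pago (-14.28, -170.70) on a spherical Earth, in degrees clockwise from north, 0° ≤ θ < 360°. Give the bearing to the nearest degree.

Δλ = -170.70 − 157.79 = -328.49°; wrapped into (−180°, 180°]: 31.51°.
θ = atan2( sin Δλ · cos φ₂ , cos φ₁ · sin φ₂ − sin φ₁ · cos φ₂ · cos Δλ )
  = atan2(0.50650, -0.56070) = 137.907° → normalised to [0°, 360°): 137.907°.

138°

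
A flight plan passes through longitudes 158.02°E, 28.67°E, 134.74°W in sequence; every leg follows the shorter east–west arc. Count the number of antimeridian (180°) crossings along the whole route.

Leg 1: +158.02° → +28.67°, shortest Δλ = -129.35° (west) — does not cross 180°.
Leg 2: +28.67° → -134.74°, shortest Δλ = -163.41° (west) — does not cross 180°.
Total crossings: 0.

0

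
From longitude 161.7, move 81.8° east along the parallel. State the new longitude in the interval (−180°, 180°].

Start at +161.7°; shift +81.8° → +243.5°.
+243.5° lies outside (−180°, 180°]; subtract 360° → -116.5°.

-116.5°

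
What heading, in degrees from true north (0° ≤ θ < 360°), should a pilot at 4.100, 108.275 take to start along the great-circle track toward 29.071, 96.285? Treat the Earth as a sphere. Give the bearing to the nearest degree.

337°

Δλ = 96.285 − 108.275 = -11.990°.
θ = atan2( sin Δλ · cos φ₂ , cos φ₁ · sin φ₂ − sin φ₁ · cos φ₂ · cos Δλ )
  = atan2(-0.18157, 0.42352) = -23.205° → normalised to [0°, 360°): 336.795°.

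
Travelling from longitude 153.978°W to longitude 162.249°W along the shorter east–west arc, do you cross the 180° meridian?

Signed shortest Δλ = ((-162.249 − -153.978 + 180) mod 360) − 180 = -8.271°.
Going west by 8.271° from -153.978° reaches -162.249° without touching 180°.

No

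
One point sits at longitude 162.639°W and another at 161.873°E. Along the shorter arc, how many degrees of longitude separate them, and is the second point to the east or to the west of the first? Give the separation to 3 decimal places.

Raw difference: 161.873 − -162.639 = 324.512°.
Normalise into (−180°, 180°]: 324.512° − 360° = -35.488°.
Negative ⇒ the second point lies to the west; separation 35.488°.

35.488° west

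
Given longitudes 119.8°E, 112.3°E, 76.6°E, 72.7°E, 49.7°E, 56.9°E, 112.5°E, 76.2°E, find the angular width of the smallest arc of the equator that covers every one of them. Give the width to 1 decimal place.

70.1°

Sort the longitudes: +49.7°, +56.9°, +72.7°, +76.2°, +76.6°, +112.3°, +112.5°, +119.8°.
Eastward gaps between consecutive values (wrapping around): 7.2°, 15.8°, 3.5°, 0.4°, 35.7°, 0.2°, 7.3°, 289.9°.
Largest gap = 289.9° ⇒ minimal covering band is its complement: 360° − 289.9° = 70.1°.
Band runs from +49.7° eastward to +119.8°.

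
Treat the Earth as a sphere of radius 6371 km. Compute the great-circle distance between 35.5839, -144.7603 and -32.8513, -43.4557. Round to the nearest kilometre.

Δλ = -43.4557 − -144.7603 = 101.3046°.
Δφ = -32.8513 − 35.5839 = -68.4352°.
a = sin²(Δφ/2) + cos φ₁ · cos φ₂ · sin²(Δλ/2) = 0.724790.
c = 2·atan2(√a, √(1−a)) = 2.03709 rad → d = 6371·c ≈ 12978.31 km.

12978 km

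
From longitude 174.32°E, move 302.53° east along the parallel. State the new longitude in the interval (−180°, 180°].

Start at +174.32°; shift +302.53° → +476.85°.
+476.85° lies outside (−180°, 180°]; subtract 360° → +116.85°.

116.85°E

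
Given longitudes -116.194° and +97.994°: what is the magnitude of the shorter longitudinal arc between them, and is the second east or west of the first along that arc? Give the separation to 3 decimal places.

Raw difference: 97.994 − -116.194 = 214.188°.
Normalise into (−180°, 180°]: 214.188° − 360° = -145.812°.
Negative ⇒ the second point lies to the west; separation 145.812°.

145.812° west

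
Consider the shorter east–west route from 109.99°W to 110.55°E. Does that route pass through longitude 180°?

Yes

Naïve |110.55 − -109.99| = 220.54° > 180°, so the shorter arc goes the other way round — across 180°.
Signed shortest Δλ = ((110.55 − -109.99 + 180) mod 360) − 180 = -139.46°.
Going west by 139.46° from -109.99° passes through 180° before reaching +110.55°.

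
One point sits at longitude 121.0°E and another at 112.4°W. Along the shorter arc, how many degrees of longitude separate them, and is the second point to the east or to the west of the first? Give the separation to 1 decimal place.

Raw difference: -112.4 − 121.0 = -233.4°.
Normalise into (−180°, 180°]: -233.4° + 360° = 126.6°.
Positive ⇒ the second point lies to the east; separation 126.6°.

126.6° east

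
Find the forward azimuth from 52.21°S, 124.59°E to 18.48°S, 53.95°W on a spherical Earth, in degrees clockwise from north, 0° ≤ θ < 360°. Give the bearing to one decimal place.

Δλ = -53.95 − 124.59 = -178.54°.
θ = atan2( sin Δλ · cos φ₂ , cos φ₁ · sin φ₂ − sin φ₁ · cos φ₂ · cos Δλ )
  = atan2(-0.02417, -0.94350) = -178.533° → normalised to [0°, 360°): 181.467°.

181.5°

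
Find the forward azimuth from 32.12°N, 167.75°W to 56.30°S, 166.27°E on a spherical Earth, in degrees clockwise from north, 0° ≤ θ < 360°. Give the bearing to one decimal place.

Δλ = 166.27 − -167.75 = 334.02°; wrapped into (−180°, 180°]: -25.98°.
θ = atan2( sin Δλ · cos φ₂ , cos φ₁ · sin φ₂ − sin φ₁ · cos φ₂ · cos Δλ )
  = atan2(-0.24305, -0.96981) = -165.930° → normalised to [0°, 360°): 194.070°.

194.1°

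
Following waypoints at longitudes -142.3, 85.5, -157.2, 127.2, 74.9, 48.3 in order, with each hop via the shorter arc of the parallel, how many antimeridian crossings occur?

3

Leg 1: -142.3° → +85.5°, shortest Δλ = -132.2° (west) — crosses 180°.
Leg 2: +85.5° → -157.2°, shortest Δλ = 117.3° (east) — crosses 180°.
Leg 3: -157.2° → +127.2°, shortest Δλ = -75.6° (west) — crosses 180°.
Leg 4: +127.2° → +74.9°, shortest Δλ = -52.3° (west) — does not cross 180°.
Leg 5: +74.9° → +48.3°, shortest Δλ = -26.6° (west) — does not cross 180°.
Total crossings: 3.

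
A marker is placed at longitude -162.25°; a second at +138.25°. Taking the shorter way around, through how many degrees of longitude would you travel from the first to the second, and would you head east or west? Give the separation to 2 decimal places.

59.50° west

Raw difference: 138.25 − -162.25 = 300.5°.
Normalise into (−180°, 180°]: 300.5° − 360° = -59.5°.
Negative ⇒ the second point lies to the west; separation 59.50°.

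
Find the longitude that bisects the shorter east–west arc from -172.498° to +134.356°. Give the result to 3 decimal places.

+160.929°

Signed shortest Δλ from -172.498° to +134.356° is -53.146°.
Midpoint longitude = -172.498° + (-53.146°)/2 = -172.498° − 26.573° = -199.071°.
Normalise into (−180°, 180°]: +160.929°.
(The naïve average (-172.498 + +134.356)/2 = -19.071° is on the wrong side of the globe.)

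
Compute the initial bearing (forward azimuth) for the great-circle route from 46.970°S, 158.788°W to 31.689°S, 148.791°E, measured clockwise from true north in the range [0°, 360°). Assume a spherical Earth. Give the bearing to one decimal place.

271.8°

Δλ = 148.791 − -158.788 = 307.579°; wrapped into (−180°, 180°]: -52.421°.
θ = atan2( sin Δλ · cos φ₂ , cos φ₁ · sin φ₂ − sin φ₁ · cos φ₂ · cos Δλ )
  = atan2(-0.67436, 0.02088) = -88.227° → normalised to [0°, 360°): 271.773°.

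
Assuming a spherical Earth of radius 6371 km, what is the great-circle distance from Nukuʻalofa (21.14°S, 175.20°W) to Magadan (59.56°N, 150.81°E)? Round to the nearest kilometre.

9492 km

Δλ = 150.81 − -175.20 = 326.01°; wrapped into (−180°, 180°]: -33.99°.
Δφ = 59.56 − -21.14 = 80.70°.
a = sin²(Δφ/2) + cos φ₁ · cos φ₂ · sin²(Δλ/2) = 0.459568.
c = 2·atan2(√a, √(1−a)) = 1.48984 rad → d = 6371·c ≈ 9491.80 km.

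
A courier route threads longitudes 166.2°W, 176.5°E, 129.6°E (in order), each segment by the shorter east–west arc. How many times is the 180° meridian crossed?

Leg 1: -166.2° → +176.5°, shortest Δλ = -17.3° (west) — crosses 180°.
Leg 2: +176.5° → +129.6°, shortest Δλ = -46.9° (west) — does not cross 180°.
Total crossings: 1.

1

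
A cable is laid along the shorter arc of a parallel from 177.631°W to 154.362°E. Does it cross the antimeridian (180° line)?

Yes

Naïve |154.362 − -177.631| = 331.993° > 180°, so the shorter arc goes the other way round — across 180°.
Signed shortest Δλ = ((154.362 − -177.631 + 180) mod 360) − 180 = -28.007°.
Going west by 28.007° from -177.631° passes through 180° before reaching +154.362°.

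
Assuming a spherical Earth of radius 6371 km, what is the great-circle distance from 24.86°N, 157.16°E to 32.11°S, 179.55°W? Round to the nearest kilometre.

Δλ = -179.55 − 157.16 = -336.71°; wrapped into (−180°, 180°]: 23.29°.
Δφ = -32.11 − 24.86 = -56.97°.
a = sin²(Δφ/2) + cos φ₁ · cos φ₂ · sin²(Δλ/2) = 0.258773.
c = 2·atan2(√a, √(1−a)) = 1.06734 rad → d = 6371·c ≈ 6800.04 km.

6800 km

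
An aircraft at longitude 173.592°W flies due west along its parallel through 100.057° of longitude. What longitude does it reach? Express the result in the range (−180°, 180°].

86.351°E

Start at -173.592°; shift −100.057° → -273.649°.
-273.649° lies outside (−180°, 180°]; add 360° → +86.351°.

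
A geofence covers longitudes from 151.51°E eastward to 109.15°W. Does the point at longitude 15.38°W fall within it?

Band width going east from +151.51° to -109.15°: ((-109.15 − 151.51) mod 360) = 99.34°.
Offset of -15.38° east of the west edge: ((-15.38 − 151.51) mod 360) = 193.11°.
193.11° > 99.34° ⇒ outside.

No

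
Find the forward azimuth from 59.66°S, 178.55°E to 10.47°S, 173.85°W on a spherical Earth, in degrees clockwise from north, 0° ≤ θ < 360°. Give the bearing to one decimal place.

9.8°

Δλ = -173.85 − 178.55 = -352.40°; wrapped into (−180°, 180°]: 7.60°.
θ = atan2( sin Δλ · cos φ₂ , cos φ₁ · sin φ₂ − sin φ₁ · cos φ₂ · cos Δλ )
  = atan2(0.13005, 0.74943) = 9.845° → normalised to [0°, 360°): 9.845°.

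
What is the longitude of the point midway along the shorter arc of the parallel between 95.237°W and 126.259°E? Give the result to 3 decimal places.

Signed shortest Δλ from -95.237° to +126.259° is -138.504°.
Midpoint longitude = -95.237° + (-138.504°)/2 = -95.237° − 69.252° = -164.489°.
(The naïve average (-95.237 + +126.259)/2 = 15.511° is on the wrong side of the globe.)

164.489°W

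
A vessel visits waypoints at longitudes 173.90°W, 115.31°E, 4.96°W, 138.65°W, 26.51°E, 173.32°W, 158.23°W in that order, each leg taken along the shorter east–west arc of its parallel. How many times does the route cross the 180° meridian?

2

Leg 1: -173.90° → +115.31°, shortest Δλ = -70.79° (west) — crosses 180°.
Leg 2: +115.31° → -4.96°, shortest Δλ = -120.27° (west) — does not cross 180°.
Leg 3: -4.96° → -138.65°, shortest Δλ = -133.69° (west) — does not cross 180°.
Leg 4: -138.65° → +26.51°, shortest Δλ = 165.16° (east) — does not cross 180°.
Leg 5: +26.51° → -173.32°, shortest Δλ = 160.17° (east) — crosses 180°.
Leg 6: -173.32° → -158.23°, shortest Δλ = 15.09° (east) — does not cross 180°.
Total crossings: 2.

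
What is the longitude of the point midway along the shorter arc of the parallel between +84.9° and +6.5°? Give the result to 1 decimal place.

+45.7°

Signed shortest Δλ from +84.9° to +6.5° is -78.4°.
Midpoint longitude = +84.9° + (-78.4°)/2 = +84.9° − 39.2° = +45.7°.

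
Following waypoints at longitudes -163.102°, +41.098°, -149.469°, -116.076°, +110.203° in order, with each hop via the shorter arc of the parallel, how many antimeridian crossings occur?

Leg 1: -163.102° → +41.098°, shortest Δλ = -155.8° (west) — crosses 180°.
Leg 2: +41.098° → -149.469°, shortest Δλ = 169.433° (east) — crosses 180°.
Leg 3: -149.469° → -116.076°, shortest Δλ = 33.393° (east) — does not cross 180°.
Leg 4: -116.076° → +110.203°, shortest Δλ = -133.721° (west) — crosses 180°.
Total crossings: 3.

3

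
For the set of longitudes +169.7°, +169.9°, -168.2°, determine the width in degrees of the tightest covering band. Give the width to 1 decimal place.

22.1°

Sort the longitudes: -168.2°, +169.7°, +169.9°.
Eastward gaps between consecutive values (wrapping around): 337.9°, 0.2°, 21.9°.
Largest gap = 337.9° ⇒ minimal covering band is its complement: 360° − 337.9° = 22.1°.
Band runs from +169.7° eastward to -168.2°, crossing the antimeridian.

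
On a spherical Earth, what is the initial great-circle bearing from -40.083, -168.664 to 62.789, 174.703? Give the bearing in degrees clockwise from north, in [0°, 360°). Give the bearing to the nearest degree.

352°

Δλ = 174.703 − -168.664 = 343.367°; wrapped into (−180°, 180°]: -16.633°.
θ = atan2( sin Δλ · cos φ₂ , cos φ₁ · sin φ₂ − sin φ₁ · cos φ₂ · cos Δλ )
  = atan2(-0.13089, 0.96255) = -7.744° → normalised to [0°, 360°): 352.256°.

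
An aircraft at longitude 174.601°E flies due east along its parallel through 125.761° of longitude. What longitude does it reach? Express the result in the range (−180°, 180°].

Start at +174.601°; shift +125.761° → +300.362°.
+300.362° lies outside (−180°, 180°]; subtract 360° → -59.638°.

59.638°W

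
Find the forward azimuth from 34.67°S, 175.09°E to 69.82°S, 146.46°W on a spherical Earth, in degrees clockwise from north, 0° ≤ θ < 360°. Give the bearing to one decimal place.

Δλ = -146.46 − 175.09 = -321.55°; wrapped into (−180°, 180°]: 38.45°.
θ = atan2( sin Δλ · cos φ₂ , cos φ₁ · sin φ₂ − sin φ₁ · cos φ₂ · cos Δλ )
  = atan2(0.21451, -0.61827) = 160.865° → normalised to [0°, 360°): 160.865°.

160.9°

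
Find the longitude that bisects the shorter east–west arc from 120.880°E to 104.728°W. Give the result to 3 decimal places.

Signed shortest Δλ from +120.880° to -104.728° is +134.392°.
Midpoint longitude = +120.880° + (+134.392°)/2 = +120.880° + 67.196° = +188.076°.
Normalise into (−180°, 180°]: -171.924°.
(The naïve average (+120.880 + -104.728)/2 = 8.076° is on the wrong side of the globe.)

171.924°W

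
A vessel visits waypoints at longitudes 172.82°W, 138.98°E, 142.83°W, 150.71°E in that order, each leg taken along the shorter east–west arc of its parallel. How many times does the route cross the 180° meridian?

Leg 1: -172.82° → +138.98°, shortest Δλ = -48.2° (west) — crosses 180°.
Leg 2: +138.98° → -142.83°, shortest Δλ = 78.19° (east) — crosses 180°.
Leg 3: -142.83° → +150.71°, shortest Δλ = -66.46° (west) — crosses 180°.
Total crossings: 3.

3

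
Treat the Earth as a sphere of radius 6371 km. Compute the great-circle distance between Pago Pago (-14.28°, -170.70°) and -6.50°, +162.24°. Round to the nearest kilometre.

Δλ = 162.24 − -170.70 = 332.94°; wrapped into (−180°, 180°]: -27.06°.
Δφ = -6.50 − -14.28 = 7.78°.
a = sin²(Δφ/2) + cos φ₁ · cos φ₂ · sin²(Δλ/2) = 0.057305.
c = 2·atan2(√a, √(1−a)) = 0.48346 rad → d = 6371·c ≈ 3080.15 km.

3080 km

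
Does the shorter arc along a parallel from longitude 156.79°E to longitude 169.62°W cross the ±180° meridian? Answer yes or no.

Yes

Naïve |-169.62 − 156.79| = 326.41° > 180°, so the shorter arc goes the other way round — across 180°.
Signed shortest Δλ = ((-169.62 − 156.79 + 180) mod 360) − 180 = 33.59°.
Going east by 33.59° from +156.79° passes through 180° before reaching -169.62°.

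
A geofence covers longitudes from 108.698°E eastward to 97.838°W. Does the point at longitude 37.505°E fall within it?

No

Band width going east from +108.698° to -97.838°: ((-97.838 − 108.698) mod 360) = 153.464°.
Offset of +37.505° east of the west edge: ((37.505 − 108.698) mod 360) = 288.807°.
288.807° > 153.464° ⇒ outside.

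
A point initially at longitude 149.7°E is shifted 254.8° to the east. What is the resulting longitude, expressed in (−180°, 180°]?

44.5°E

Start at +149.7°; shift +254.8° → +404.5°.
+404.5° lies outside (−180°, 180°]; subtract 360° → +44.5°.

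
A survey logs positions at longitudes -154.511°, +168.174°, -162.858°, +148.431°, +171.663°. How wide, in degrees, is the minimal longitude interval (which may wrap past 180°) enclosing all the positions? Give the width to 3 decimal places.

Sort the longitudes: -162.858°, -154.511°, +148.431°, +168.174°, +171.663°.
Eastward gaps between consecutive values (wrapping around): 8.347°, 302.942°, 19.743°, 3.489°, 25.479°.
Largest gap = 302.942° ⇒ minimal covering band is its complement: 360° − 302.942° = 57.058°.
Band runs from +148.431° eastward to -154.511°, crossing the antimeridian.

57.058°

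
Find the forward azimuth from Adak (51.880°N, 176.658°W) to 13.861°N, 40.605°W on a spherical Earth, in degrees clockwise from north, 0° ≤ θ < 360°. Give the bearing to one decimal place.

Δλ = -40.605 − -176.658 = 136.053°.
θ = atan2( sin Δλ · cos φ₂ , cos φ₁ · sin φ₂ − sin φ₁ · cos φ₂ · cos Δλ )
  = atan2(0.67378, 0.69782) = 43.996° → normalised to [0°, 360°): 43.996°.

44.0°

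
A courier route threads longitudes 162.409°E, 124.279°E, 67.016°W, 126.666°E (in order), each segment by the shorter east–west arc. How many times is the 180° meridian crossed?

Leg 1: +162.409° → +124.279°, shortest Δλ = -38.13° (west) — does not cross 180°.
Leg 2: +124.279° → -67.016°, shortest Δλ = 168.705° (east) — crosses 180°.
Leg 3: -67.016° → +126.666°, shortest Δλ = -166.318° (west) — crosses 180°.
Total crossings: 2.

2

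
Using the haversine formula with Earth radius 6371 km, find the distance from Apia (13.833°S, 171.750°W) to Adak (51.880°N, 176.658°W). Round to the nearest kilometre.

Δλ = -176.658 − -171.750 = -4.908°.
Δφ = 51.880 − -13.833 = 65.713°.
a = sin²(Δφ/2) + cos φ₁ · cos φ₂ · sin²(Δλ/2) = 0.295445.
c = 2·atan2(√a, √(1−a)) = 1.14932 rad → d = 6371·c ≈ 7322.31 km.

7322 km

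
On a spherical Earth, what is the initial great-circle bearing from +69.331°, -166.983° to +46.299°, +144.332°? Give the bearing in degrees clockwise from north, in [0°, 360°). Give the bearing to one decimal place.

251.7°

Δλ = 144.332 − -166.983 = 311.315°; wrapped into (−180°, 180°]: -48.685°.
θ = atan2( sin Δλ · cos φ₂ , cos φ₁ · sin φ₂ − sin φ₁ · cos φ₂ · cos Δλ )
  = atan2(-0.51893, -0.17159) = -108.297° → normalised to [0°, 360°): 251.703°.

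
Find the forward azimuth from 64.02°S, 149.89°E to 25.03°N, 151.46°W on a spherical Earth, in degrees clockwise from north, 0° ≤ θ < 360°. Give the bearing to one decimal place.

51.8°

Δλ = -151.46 − 149.89 = -301.35°; wrapped into (−180°, 180°]: 58.65°.
θ = atan2( sin Δλ · cos φ₂ , cos φ₁ · sin φ₂ − sin φ₁ · cos φ₂ · cos Δλ )
  = atan2(0.77380, 0.60911) = 51.792° → normalised to [0°, 360°): 51.792°.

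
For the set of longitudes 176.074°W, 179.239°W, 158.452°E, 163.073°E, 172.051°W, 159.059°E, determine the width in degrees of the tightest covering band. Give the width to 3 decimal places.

29.497°

Sort the longitudes: -179.239°, -176.074°, -172.051°, +158.452°, +159.059°, +163.073°.
Eastward gaps between consecutive values (wrapping around): 3.165°, 4.023°, 330.503°, 0.607°, 4.014°, 17.688°.
Largest gap = 330.503° ⇒ minimal covering band is its complement: 360° − 330.503° = 29.497°.
Band runs from +158.452° eastward to -172.051°, crossing the antimeridian.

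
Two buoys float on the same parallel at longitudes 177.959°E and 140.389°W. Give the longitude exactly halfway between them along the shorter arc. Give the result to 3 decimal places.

Signed shortest Δλ from +177.959° to -140.389° is +41.652°.
Midpoint longitude = +177.959° + (+41.652°)/2 = +177.959° + 20.826° = +198.785°.
Normalise into (−180°, 180°]: -161.215°.
(The naïve average (+177.959 + -140.389)/2 = 18.785° is on the wrong side of the globe.)

161.215°W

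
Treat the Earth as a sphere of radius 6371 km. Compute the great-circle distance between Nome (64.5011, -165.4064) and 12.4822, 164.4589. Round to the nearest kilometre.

Δλ = 164.4589 − -165.4064 = 329.8653°; wrapped into (−180°, 180°]: -30.1347°.
Δφ = 12.4822 − 64.5011 = -52.0189°.
a = sin²(Δφ/2) + cos φ₁ · cos φ₂ · sin²(Δλ/2) = 0.220703.
c = 2·atan2(√a, √(1−a)) = 0.97811 rad → d = 6371·c ≈ 6231.51 km.

6232 km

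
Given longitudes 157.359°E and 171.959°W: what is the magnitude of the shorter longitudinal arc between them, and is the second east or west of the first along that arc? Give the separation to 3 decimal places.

30.682° east

Raw difference: -171.959 − 157.359 = -329.318°.
Normalise into (−180°, 180°]: -329.318° + 360° = 30.682°.
Positive ⇒ the second point lies to the east; separation 30.682°.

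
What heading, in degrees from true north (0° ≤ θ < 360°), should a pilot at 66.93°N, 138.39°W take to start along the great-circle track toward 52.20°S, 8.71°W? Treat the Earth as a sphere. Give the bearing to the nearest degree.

84°

Δλ = -8.71 − -138.39 = 129.68°.
θ = atan2( sin Δλ · cos φ₂ , cos φ₁ · sin φ₂ − sin φ₁ · cos φ₂ · cos Δλ )
  = atan2(0.47171, 0.05042) = 83.899° → normalised to [0°, 360°): 83.899°.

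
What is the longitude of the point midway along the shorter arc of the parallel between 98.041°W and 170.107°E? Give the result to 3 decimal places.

143.967°W

Signed shortest Δλ from -98.041° to +170.107° is -91.852°.
Midpoint longitude = -98.041° + (-91.852°)/2 = -98.041° − 45.926° = -143.967°.
(The naïve average (-98.041 + +170.107)/2 = 36.033° is on the wrong side of the globe.)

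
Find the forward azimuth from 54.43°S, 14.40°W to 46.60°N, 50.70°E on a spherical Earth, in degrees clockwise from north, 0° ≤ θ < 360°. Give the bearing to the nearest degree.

43°

Δλ = 50.70 − -14.40 = 65.10°.
θ = atan2( sin Δλ · cos φ₂ , cos φ₁ · sin φ₂ − sin φ₁ · cos φ₂ · cos Δλ )
  = atan2(0.62322, 0.65796) = 43.447° → normalised to [0°, 360°): 43.447°.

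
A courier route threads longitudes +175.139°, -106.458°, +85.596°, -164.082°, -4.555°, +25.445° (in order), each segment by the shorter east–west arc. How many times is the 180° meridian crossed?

3

Leg 1: +175.139° → -106.458°, shortest Δλ = 78.403° (east) — crosses 180°.
Leg 2: -106.458° → +85.596°, shortest Δλ = -167.946° (west) — crosses 180°.
Leg 3: +85.596° → -164.082°, shortest Δλ = 110.322° (east) — crosses 180°.
Leg 4: -164.082° → -4.555°, shortest Δλ = 159.527° (east) — does not cross 180°.
Leg 5: -4.555° → +25.445°, shortest Δλ = 30.0° (east) — does not cross 180°.
Total crossings: 3.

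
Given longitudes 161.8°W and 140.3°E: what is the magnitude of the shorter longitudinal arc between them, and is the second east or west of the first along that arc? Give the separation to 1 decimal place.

57.9° west

Raw difference: 140.3 − -161.8 = 302.1°.
Normalise into (−180°, 180°]: 302.1° − 360° = -57.9°.
Negative ⇒ the second point lies to the west; separation 57.9°.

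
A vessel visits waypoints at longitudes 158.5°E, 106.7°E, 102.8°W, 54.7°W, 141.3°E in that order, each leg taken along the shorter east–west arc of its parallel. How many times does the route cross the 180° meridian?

2

Leg 1: +158.5° → +106.7°, shortest Δλ = -51.8° (west) — does not cross 180°.
Leg 2: +106.7° → -102.8°, shortest Δλ = 150.5° (east) — crosses 180°.
Leg 3: -102.8° → -54.7°, shortest Δλ = 48.1° (east) — does not cross 180°.
Leg 4: -54.7° → +141.3°, shortest Δλ = -164.0° (west) — crosses 180°.
Total crossings: 2.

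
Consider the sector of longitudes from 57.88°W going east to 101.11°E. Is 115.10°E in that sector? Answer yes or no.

No

Band width going east from -57.88° to +101.11°: ((101.11 − -57.88) mod 360) = 158.99°.
Offset of +115.10° east of the west edge: ((115.10 − -57.88) mod 360) = 172.98°.
172.98° > 158.99° ⇒ outside.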